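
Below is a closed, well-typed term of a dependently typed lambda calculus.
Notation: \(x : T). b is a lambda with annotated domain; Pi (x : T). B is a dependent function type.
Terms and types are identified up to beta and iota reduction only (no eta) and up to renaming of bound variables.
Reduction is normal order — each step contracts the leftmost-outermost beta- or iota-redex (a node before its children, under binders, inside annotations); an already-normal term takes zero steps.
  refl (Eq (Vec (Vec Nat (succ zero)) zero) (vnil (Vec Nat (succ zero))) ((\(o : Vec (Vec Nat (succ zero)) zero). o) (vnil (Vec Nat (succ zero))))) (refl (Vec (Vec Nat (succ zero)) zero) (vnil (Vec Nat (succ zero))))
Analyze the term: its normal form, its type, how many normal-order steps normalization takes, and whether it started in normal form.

normal form:
  refl (Eq (Vec (Vec Nat (succ zero)) zero) (vnil (Vec Nat (succ zero))) (vnil (Vec Nat (succ zero)))) (refl (Vec (Vec Nat (succ zero)) zero) (vnil (Vec Nat (succ zero))))
inferred type:
  Eq (Eq (Vec (Vec Nat (succ zero)) zero) (vnil (Vec Nat (succ zero))) (vnil (Vec Nat (succ zero)))) (refl (Vec (Vec Nat (succ zero)) zero) (vnil (Vec Nat (succ zero)))) (refl (Vec (Vec Nat (succ zero)) zero) (vnil (Vec Nat (succ zero))))
reduction steps (normal order): 1
term was already normal: no
first contracted redex: a beta-redex


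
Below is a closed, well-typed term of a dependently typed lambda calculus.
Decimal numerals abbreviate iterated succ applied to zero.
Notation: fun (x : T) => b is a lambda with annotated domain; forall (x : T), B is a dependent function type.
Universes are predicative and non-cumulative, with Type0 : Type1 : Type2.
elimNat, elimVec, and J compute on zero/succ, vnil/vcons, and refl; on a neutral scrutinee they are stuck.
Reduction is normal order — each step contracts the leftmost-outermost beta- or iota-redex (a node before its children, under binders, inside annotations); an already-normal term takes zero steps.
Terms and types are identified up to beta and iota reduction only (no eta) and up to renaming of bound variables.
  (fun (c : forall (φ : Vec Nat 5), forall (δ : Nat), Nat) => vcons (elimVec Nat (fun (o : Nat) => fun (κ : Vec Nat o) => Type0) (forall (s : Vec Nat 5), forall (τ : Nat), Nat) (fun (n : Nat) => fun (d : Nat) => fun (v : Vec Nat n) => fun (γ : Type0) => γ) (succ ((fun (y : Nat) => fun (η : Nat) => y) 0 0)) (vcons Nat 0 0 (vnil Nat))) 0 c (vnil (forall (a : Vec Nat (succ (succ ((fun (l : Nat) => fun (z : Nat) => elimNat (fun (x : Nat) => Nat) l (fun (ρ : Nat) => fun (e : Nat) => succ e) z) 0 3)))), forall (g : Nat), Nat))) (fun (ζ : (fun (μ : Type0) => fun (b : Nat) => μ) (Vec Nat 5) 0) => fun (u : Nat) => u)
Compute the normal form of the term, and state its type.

normal form:
  vcons (forall (c : Vec Nat 5), forall (φ : Nat), Nat) 0 (fun (δ : Vec Nat 5) => fun (o : Nat) => o) (vnil (forall (κ : Vec Nat 5), forall (s : Nat), Nat))
the term's type:
  Vec (forall (c : Vec Nat 5), forall (φ : Nat), Nat) 1


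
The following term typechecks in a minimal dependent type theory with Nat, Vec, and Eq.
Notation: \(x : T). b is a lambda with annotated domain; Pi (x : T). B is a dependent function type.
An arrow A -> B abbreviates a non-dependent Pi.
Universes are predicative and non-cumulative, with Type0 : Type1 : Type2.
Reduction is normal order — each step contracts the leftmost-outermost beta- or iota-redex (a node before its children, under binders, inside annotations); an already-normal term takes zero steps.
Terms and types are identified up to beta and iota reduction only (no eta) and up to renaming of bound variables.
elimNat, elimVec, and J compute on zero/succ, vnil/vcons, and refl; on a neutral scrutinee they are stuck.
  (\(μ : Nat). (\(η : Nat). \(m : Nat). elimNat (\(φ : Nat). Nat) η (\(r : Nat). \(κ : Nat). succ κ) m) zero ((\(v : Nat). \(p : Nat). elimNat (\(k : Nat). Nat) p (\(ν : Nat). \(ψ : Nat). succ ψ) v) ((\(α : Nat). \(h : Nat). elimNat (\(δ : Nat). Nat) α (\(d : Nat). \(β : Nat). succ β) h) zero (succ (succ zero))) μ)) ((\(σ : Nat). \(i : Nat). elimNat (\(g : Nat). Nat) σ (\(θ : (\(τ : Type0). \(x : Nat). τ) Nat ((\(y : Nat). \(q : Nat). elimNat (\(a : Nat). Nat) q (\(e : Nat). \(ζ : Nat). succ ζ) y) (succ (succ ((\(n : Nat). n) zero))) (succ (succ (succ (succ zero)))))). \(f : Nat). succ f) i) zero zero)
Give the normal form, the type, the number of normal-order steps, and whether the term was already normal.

normal form:
  succ (succ zero)
the term's type:
  Nat
reduction steps (normal order): 31
already normal: no
first redex: a beta-redex


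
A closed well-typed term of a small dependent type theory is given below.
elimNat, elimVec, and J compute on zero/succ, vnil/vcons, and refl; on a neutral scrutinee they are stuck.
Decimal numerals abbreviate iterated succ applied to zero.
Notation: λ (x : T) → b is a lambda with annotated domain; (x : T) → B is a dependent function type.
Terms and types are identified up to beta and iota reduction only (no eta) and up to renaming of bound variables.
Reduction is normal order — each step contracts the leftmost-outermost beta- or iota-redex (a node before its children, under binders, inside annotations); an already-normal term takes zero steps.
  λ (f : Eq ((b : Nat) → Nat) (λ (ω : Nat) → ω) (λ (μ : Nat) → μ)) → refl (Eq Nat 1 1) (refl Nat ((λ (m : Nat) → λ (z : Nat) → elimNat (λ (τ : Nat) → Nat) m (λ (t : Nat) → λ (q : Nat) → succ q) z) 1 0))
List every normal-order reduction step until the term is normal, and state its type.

reduction (normal order):
  λ (f : Eq ((b : Nat) → Nat) (λ (ω : Nat) → ω) (λ (μ : Nat) → μ)) → refl (Eq Nat 1 1) (refl Nat ((λ (m : Nat) → λ (z : Nat) → elimNat (λ (τ : Nat) → Nat) m (λ (t : Nat) → λ (q : Nat) → succ q) z) 1 0))
  ~> λ (f : Eq ((b : Nat) → Nat) (λ (ω : Nat) → ω) (λ (μ : Nat) → μ)) → refl (Eq Nat 1 1) (refl Nat ((λ (m : Nat) → elimNat (λ (z : Nat) → Nat) 1 (λ (τ : Nat) → λ (t : Nat) → succ t) m) 0))
  ~> λ (f : Eq ((b : Nat) → Nat) (λ (ω : Nat) → ω) (λ (μ : Nat) → μ)) → refl (Eq Nat 1 1) (refl Nat (elimNat (λ (m : Nat) → Nat) 1 (λ (z : Nat) → λ (τ : Nat) → succ τ) 0))
  ~> λ (f : Eq ((b : Nat) → Nat) (λ (ω : Nat) → ω) (λ (μ : Nat) → μ)) → refl (Eq Nat 1 1) (refl Nat 1)
inferred type:
  (f : Eq ((b : Nat) → Nat) (λ (ω : Nat) → ω) (λ (μ : Nat) → μ)) → Eq (Eq Nat 1 1) (refl Nat 1) (refl Nat 1)


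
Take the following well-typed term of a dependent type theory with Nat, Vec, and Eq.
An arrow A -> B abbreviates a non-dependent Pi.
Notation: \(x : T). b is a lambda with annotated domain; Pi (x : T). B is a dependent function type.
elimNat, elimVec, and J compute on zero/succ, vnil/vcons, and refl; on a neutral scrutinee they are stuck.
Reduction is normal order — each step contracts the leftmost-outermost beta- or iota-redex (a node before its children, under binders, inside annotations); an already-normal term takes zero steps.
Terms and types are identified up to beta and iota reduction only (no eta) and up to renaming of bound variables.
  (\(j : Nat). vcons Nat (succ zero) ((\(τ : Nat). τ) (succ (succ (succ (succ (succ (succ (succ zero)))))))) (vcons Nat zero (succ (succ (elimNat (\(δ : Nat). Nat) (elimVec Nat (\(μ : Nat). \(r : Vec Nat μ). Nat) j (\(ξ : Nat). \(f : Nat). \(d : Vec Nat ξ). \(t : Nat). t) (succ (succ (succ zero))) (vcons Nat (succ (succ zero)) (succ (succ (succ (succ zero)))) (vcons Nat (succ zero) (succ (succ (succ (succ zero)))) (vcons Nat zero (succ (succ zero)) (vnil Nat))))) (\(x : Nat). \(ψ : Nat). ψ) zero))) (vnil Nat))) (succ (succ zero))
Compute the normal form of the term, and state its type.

reduced normal form:
  vcons Nat (succ zero) (succ (succ (succ (succ (succ (succ (succ zero))))))) (vcons Nat zero (succ (succ (succ (succ zero)))) (vnil Nat))
inferred type:
  Vec Nat (succ (succ zero))


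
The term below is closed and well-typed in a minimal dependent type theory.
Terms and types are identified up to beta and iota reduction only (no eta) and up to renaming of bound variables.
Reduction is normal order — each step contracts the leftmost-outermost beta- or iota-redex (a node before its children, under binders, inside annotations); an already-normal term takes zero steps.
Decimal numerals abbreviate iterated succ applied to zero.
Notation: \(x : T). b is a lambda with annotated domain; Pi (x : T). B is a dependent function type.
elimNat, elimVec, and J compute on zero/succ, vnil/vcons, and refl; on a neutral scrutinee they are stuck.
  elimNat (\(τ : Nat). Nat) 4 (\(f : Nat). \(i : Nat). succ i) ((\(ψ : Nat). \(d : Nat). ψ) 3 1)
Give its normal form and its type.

resulting normal form:
  7
type:
  Nat
observation: 12 normal-order steps separate the term from its normal form.


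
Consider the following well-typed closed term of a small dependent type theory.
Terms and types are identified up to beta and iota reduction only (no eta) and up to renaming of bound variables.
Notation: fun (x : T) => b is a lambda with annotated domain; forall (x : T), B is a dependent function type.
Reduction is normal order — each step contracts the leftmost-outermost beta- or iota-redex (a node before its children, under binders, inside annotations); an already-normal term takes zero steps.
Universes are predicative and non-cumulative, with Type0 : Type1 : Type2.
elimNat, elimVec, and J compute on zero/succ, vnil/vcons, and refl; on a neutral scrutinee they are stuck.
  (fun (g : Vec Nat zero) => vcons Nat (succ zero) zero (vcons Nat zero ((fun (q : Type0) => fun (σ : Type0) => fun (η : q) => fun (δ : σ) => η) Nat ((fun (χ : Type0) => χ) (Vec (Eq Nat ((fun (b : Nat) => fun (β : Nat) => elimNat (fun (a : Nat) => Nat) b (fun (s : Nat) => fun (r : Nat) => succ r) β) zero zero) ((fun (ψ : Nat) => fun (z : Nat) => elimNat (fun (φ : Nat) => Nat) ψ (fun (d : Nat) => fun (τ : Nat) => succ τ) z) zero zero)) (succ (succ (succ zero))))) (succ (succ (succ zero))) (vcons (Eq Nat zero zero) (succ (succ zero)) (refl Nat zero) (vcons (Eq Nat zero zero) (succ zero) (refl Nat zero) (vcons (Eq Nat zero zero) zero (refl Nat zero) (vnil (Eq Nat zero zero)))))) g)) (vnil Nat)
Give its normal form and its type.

resulting normal form:
  vcons Nat (succ zero) zero (vcons Nat zero (succ (succ (succ zero))) (vnil Nat))
type:
  Vec Nat (succ (succ zero))


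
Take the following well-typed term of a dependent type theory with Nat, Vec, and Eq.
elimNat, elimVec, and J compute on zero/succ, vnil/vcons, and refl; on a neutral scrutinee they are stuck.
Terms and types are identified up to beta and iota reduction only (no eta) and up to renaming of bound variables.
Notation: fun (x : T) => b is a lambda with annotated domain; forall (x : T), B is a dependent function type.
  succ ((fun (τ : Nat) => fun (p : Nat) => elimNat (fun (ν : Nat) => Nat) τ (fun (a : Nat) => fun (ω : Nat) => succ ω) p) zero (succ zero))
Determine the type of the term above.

inferred type:
  Nat


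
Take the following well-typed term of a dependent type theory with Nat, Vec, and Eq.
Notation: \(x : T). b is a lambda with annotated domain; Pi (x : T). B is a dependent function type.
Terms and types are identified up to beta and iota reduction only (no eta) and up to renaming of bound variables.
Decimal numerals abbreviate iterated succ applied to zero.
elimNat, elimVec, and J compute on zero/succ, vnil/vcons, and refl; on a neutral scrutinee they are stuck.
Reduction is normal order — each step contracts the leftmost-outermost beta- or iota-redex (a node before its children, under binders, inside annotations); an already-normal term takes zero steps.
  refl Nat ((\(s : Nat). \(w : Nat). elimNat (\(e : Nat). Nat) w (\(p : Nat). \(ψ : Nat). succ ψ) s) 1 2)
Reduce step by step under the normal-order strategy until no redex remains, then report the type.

reduction (normal order):
  refl Nat ((\(s : Nat). \(w : Nat). elimNat (\(e : Nat). Nat) w (\(p : Nat). \(ψ : Nat). succ ψ) s) 1 2)
  ~> refl Nat ((\(s : Nat). elimNat (\(w : Nat). Nat) s (\(e : Nat). \(p : Nat). succ p) 1) 2)
  ~> refl Nat (elimNat (\(s : Nat). Nat) 2 (\(w : Nat). \(e : Nat). succ e) 1)
  ~> refl Nat ((\(s : Nat). \(w : Nat). succ w) 0 (elimNat (\(e : Nat). Nat) 2 (\(p : Nat). \(ψ : Nat). succ ψ) 0))
  ~> refl Nat ((\(s : Nat). succ s) (elimNat (\(w : Nat). Nat) 2 (\(e : Nat). \(p : Nat). succ p) 0))
  ~> refl Nat (succ (elimNat (\(s : Nat). Nat) 2 (\(w : Nat). \(e : Nat). succ e) 0))
  ~> refl Nat 3
type:
  Eq Nat 3 3


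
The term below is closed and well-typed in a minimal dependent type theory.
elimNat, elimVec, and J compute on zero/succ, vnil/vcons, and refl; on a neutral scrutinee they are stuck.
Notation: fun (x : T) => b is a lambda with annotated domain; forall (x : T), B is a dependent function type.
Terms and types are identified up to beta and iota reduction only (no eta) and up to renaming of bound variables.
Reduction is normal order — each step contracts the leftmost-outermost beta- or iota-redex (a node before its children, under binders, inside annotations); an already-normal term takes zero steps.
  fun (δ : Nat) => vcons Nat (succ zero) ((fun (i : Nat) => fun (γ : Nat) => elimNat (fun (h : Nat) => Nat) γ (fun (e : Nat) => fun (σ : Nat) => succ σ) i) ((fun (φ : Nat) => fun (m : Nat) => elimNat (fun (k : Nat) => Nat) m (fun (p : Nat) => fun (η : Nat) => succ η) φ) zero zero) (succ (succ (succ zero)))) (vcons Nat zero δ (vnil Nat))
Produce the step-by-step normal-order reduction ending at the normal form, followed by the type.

reduction (normal order):
  fun (δ : Nat) => vcons Nat (succ zero) ((fun (i : Nat) => fun (γ : Nat) => elimNat (fun (h : Nat) => Nat) γ (fun (e : Nat) => fun (σ : Nat) => succ σ) i) ((fun (φ : Nat) => fun (m : Nat) => elimNat (fun (k : Nat) => Nat) m (fun (p : Nat) => fun (η : Nat) => succ η) φ) zero zero) (succ (succ (succ zero)))) (vcons Nat zero δ (vnil Nat))
  ~> fun (δ : Nat) => vcons Nat (succ zero) ((fun (i : Nat) => elimNat (fun (γ : Nat) => Nat) i (fun (h : Nat) => fun (e : Nat) => succ e) ((fun (σ : Nat) => fun (φ : Nat) => elimNat (fun (m : Nat) => Nat) φ (fun (k : Nat) => fun (p : Nat) => succ p) σ) zero zero)) (succ (succ (succ zero)))) (vcons Nat zero δ (vnil Nat))
  ~> fun (δ : Nat) => vcons Nat (succ zero) (elimNat (fun (i : Nat) => Nat) (succ (succ (succ zero))) (fun (γ : Nat) => fun (h : Nat) => succ h) ((fun (e : Nat) => fun (σ : Nat) => elimNat (fun (φ : Nat) => Nat) σ (fun (m : Nat) => fun (k : Nat) => succ k) e) zero zero)) (vcons Nat zero δ (vnil Nat))
  ~> fun (δ : Nat) => vcons Nat (succ zero) (elimNat (fun (i : Nat) => Nat) (succ (succ (succ zero))) (fun (γ : Nat) => fun (h : Nat) => succ h) ((fun (e : Nat) => elimNat (fun (σ : Nat) => Nat) e (fun (φ : Nat) => fun (m : Nat) => succ m) zero) zero)) (vcons Nat zero δ (vnil Nat))
  ~> fun (δ : Nat) => vcons Nat (succ zero) (elimNat (fun (i : Nat) => Nat) (succ (succ (succ zero))) (fun (γ : Nat) => fun (h : Nat) => succ h) (elimNat (fun (e : Nat) => Nat) zero (fun (σ : Nat) => fun (φ : Nat) => succ φ) zero)) (vcons Nat zero δ (vnil Nat))
  ~> fun (δ : Nat) => vcons Nat (succ zero) (elimNat (fun (i : Nat) => Nat) (succ (succ (succ zero))) (fun (γ : Nat) => fun (h : Nat) => succ h) zero) (vcons Nat zero δ (vnil Nat))
  ~> fun (δ : Nat) => vcons Nat (succ zero) (succ (succ (succ zero))) (vcons Nat zero δ (vnil Nat))
the term's type:
  forall (δ : Nat), Vec Nat (succ (succ zero))


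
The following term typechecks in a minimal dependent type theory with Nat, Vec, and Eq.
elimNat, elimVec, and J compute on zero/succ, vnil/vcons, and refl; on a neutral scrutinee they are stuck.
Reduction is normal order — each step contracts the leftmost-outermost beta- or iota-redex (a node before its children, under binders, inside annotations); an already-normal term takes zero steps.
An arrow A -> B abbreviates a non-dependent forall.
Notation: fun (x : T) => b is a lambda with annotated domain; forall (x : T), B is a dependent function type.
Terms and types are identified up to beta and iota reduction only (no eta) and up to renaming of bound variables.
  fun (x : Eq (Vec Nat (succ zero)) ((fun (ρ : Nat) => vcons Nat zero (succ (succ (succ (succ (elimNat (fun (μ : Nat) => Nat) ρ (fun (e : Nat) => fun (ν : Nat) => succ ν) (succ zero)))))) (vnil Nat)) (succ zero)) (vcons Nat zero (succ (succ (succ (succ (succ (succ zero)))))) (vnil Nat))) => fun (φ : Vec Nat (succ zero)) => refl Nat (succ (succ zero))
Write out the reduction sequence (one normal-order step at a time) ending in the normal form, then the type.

normal-order reduction:
  fun (x : Eq (Vec Nat (succ zero)) ((fun (ρ : Nat) => vcons Nat zero (succ (succ (succ (succ (elimNat (fun (μ : Nat) => Nat) ρ (fun (e : Nat) => fun (ν : Nat) => succ ν) (succ zero)))))) (vnil Nat)) (succ zero)) (vcons Nat zero (succ (succ (succ (succ (succ (succ zero)))))) (vnil Nat))) => fun (φ : Vec Nat (succ zero)) => refl Nat (succ (succ zero))
  ~> fun (x : Eq (Vec Nat (succ zero)) (vcons Nat zero (succ (succ (succ (succ (elimNat (fun (ρ : Nat) => Nat) (succ zero) (fun (μ : Nat) => fun (e : Nat) => succ e) (succ zero)))))) (vnil Nat)) (vcons Nat zero (succ (succ (succ (succ (succ (succ zero)))))) (vnil Nat))) => fun (ν : Vec Nat (succ zero)) => refl Nat (succ (succ zero))
  ~> fun (x : Eq (Vec Nat (succ zero)) (vcons Nat zero (succ (succ (succ (succ ((fun (ρ : Nat) => fun (μ : Nat) => succ μ) zero (elimNat (fun (e : Nat) => Nat) (succ zero) (fun (ν : Nat) => fun (φ : Nat) => succ φ) zero)))))) (vnil Nat)) (vcons Nat zero (succ (succ (succ (succ (succ (succ zero)))))) (vnil Nat))) => fun (p : Vec Nat (succ zero)) => refl Nat (succ (succ zero))
  ~> fun (x : Eq (Vec Nat (succ zero)) (vcons Nat zero (succ (succ (succ (succ ((fun (ρ : Nat) => succ ρ) (elimNat (fun (μ : Nat) => Nat) (succ zero) (fun (e : Nat) => fun (ν : Nat) => succ ν) zero)))))) (vnil Nat)) (vcons Nat zero (succ (succ (succ (succ (succ (succ zero)))))) (vnil Nat))) => fun (φ : Vec Nat (succ zero)) => refl Nat (succ (succ zero))
  ~> fun (x : Eq (Vec Nat (succ zero)) (vcons Nat zero (succ (succ (succ (succ (succ (elimNat (fun (ρ : Nat) => Nat) (succ zero) (fun (μ : Nat) => fun (e : Nat) => succ e) zero)))))) (vnil Nat)) (vcons Nat zero (succ (succ (succ (succ (succ (succ zero)))))) (vnil Nat))) => fun (ν : Vec Nat (succ zero)) => refl Nat (succ (succ zero))
  ~> fun (x : Eq (Vec Nat (succ zero)) (vcons Nat zero (succ (succ (succ (succ (succ (succ zero)))))) (vnil Nat)) (vcons Nat zero (succ (succ (succ (succ (succ (succ zero)))))) (vnil Nat))) => fun (ρ : Vec Nat (succ zero)) => refl Nat (succ (succ zero))
inferred type:
  Eq (Vec Nat (succ zero)) (vcons Nat zero (succ (succ (succ (succ (succ (succ zero)))))) (vnil Nat)) (vcons Nat zero (succ (succ (succ (succ (succ (succ zero)))))) (vnil Nat)) -> Vec Nat (succ zero) -> Eq Nat (succ (succ zero)) (succ (succ zero))


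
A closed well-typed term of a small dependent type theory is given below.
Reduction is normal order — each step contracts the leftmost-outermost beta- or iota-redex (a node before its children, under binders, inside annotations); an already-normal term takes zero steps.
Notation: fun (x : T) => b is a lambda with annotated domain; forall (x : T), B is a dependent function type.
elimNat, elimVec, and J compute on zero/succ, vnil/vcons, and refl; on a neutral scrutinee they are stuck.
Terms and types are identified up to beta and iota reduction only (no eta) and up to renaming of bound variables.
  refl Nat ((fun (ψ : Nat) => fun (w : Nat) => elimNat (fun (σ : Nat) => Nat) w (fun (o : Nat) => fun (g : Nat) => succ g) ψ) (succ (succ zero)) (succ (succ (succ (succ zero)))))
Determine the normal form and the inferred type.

normal form:
  refl Nat (succ (succ (succ (succ (succ (succ zero))))))
the term's type:
  Eq Nat (succ (succ (succ (succ (succ (succ zero)))))) (succ (succ (succ (succ (succ (succ zero))))))
observation: 9 normal-order steps normalize the term, beginning with a beta-redex.


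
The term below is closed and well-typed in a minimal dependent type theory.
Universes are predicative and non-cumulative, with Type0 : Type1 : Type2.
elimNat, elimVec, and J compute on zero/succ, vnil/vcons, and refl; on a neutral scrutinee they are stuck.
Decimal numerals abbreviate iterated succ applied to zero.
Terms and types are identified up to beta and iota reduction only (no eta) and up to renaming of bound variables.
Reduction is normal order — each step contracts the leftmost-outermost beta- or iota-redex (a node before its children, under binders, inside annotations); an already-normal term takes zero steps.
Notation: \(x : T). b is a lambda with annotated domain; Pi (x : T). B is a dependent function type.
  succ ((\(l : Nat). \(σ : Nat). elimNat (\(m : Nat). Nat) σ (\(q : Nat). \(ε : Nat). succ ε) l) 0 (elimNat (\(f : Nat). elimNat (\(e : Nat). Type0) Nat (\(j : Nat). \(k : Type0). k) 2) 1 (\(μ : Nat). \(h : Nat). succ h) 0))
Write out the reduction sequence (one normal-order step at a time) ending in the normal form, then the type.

normal-order reduction sequence:
  succ ((\(l : Nat). \(σ : Nat). elimNat (\(m : Nat). Nat) σ (\(q : Nat). \(ε : Nat). succ ε) l) 0 (elimNat (\(f : Nat). elimNat (\(e : Nat). Type0) Nat (\(j : Nat). \(k : Type0). k) 2) 1 (\(μ : Nat). \(h : Nat). succ h) 0))
  ~> succ ((\(l : Nat). elimNat (\(σ : Nat). Nat) l (\(m : Nat). \(q : Nat). succ q) 0) (elimNat (\(ε : Nat). elimNat (\(f : Nat). Type0) Nat (\(e : Nat). \(j : Type0). j) 2) 1 (\(k : Nat). \(μ : Nat). succ μ) 0))
  ~> succ (elimNat (\(l : Nat). Nat) (elimNat (\(σ : Nat). elimNat (\(m : Nat). Type0) Nat (\(q : Nat). \(ε : Type0). ε) 2) 1 (\(f : Nat). \(e : Nat). succ e) 0) (\(j : Nat). \(k : Nat). succ k) 0)
  ~> succ (elimNat (\(l : Nat). elimNat (\(σ : Nat). Type0) Nat (\(m : Nat). \(q : Type0). q) 2) 1 (\(ε : Nat). \(f : Nat). succ f) 0)
  ~> 2
the term's type:
  Nat


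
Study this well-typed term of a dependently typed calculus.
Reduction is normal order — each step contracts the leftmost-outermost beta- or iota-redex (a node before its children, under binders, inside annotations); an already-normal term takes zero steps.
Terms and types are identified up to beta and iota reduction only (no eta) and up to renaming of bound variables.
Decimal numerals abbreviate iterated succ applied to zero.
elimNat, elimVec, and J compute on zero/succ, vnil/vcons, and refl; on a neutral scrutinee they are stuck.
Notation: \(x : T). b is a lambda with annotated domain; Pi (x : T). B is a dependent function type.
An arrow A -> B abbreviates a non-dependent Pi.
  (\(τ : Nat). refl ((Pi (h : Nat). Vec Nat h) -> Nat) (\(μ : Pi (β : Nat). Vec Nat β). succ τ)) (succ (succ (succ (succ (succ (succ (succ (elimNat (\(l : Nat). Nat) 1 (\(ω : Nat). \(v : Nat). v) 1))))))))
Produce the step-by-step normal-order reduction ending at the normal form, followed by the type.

normal-order reduction sequence:
  (\(τ : Nat). refl ((Pi (h : Nat). Vec Nat h) -> Nat) (\(μ : Pi (β : Nat). Vec Nat β). succ τ)) (succ (succ (succ (succ (succ (succ (succ (elimNat (\(l : Nat). Nat) 1 (\(ω : Nat). \(v : Nat). v) 1))))))))
  ~> refl ((Pi (τ : Nat). Vec Nat τ) -> Nat) (\(h : Pi (μ : Nat). Vec Nat μ). succ (succ (succ (succ (succ (succ (succ (succ (elimNat (\(β : Nat). Nat) 1 (\(l : Nat). \(ω : Nat). ω) 1)))))))))
  ~> refl ((Pi (τ : Nat). Vec Nat τ) -> Nat) (\(h : Pi (μ : Nat). Vec Nat μ). succ (succ (succ (succ (succ (succ (succ (succ ((\(β : Nat). \(l : Nat). l) 0 (elimNat (\(ω : Nat). Nat) 1 (\(v : Nat). \(q : Nat). q) 0))))))))))
  ~> refl ((Pi (τ : Nat). Vec Nat τ) -> Nat) (\(h : Pi (μ : Nat). Vec Nat μ). succ (succ (succ (succ (succ (succ (succ (succ ((\(β : Nat). β) (elimNat (\(l : Nat). Nat) 1 (\(ω : Nat). \(v : Nat). v) 0))))))))))
  ~> refl ((Pi (τ : Nat). Vec Nat τ) -> Nat) (\(h : Pi (μ : Nat). Vec Nat μ). succ (succ (succ (succ (succ (succ (succ (succ (elimNat (\(β : Nat). Nat) 1 (\(l : Nat). \(ω : Nat). ω) 0)))))))))
  ~> refl ((Pi (τ : Nat). Vec Nat τ) -> Nat) (\(h : Pi (μ : Nat). Vec Nat μ). 9)
type:
  Eq ((Pi (τ : Nat). Vec Nat τ) -> Nat) (\(h : Pi (μ : Nat). Vec Nat μ). 9) (\(β : Pi (l : Nat). Vec Nat l). 9)


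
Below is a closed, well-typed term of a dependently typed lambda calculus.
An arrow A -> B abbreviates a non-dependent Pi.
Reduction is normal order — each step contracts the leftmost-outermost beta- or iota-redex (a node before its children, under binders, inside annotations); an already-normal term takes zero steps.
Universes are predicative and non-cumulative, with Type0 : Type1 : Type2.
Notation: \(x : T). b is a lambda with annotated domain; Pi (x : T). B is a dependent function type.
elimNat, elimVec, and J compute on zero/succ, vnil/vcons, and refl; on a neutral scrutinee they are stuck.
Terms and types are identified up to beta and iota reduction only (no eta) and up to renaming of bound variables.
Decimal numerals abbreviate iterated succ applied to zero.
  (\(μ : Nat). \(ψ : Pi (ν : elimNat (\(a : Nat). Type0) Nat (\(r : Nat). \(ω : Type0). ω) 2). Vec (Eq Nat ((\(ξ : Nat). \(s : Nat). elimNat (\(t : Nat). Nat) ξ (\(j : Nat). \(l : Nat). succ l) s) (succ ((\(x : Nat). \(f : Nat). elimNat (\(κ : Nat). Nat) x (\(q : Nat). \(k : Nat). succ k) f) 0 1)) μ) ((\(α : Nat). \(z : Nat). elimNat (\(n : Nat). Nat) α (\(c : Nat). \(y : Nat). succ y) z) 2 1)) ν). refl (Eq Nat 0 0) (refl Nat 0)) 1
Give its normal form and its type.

normal form:
  \(μ : Pi (ψ : Nat). Vec (Eq Nat 3 3) ψ). refl (Eq Nat 0 0) (refl Nat 0)
the term's type:
  (Pi (μ : Nat). Vec (Eq Nat 3 3) μ) -> Eq (Eq Nat 0 0) (refl Nat 0) (refl Nat 0)
observation: normalization takes exactly 26 steps under the normal-order strategy.


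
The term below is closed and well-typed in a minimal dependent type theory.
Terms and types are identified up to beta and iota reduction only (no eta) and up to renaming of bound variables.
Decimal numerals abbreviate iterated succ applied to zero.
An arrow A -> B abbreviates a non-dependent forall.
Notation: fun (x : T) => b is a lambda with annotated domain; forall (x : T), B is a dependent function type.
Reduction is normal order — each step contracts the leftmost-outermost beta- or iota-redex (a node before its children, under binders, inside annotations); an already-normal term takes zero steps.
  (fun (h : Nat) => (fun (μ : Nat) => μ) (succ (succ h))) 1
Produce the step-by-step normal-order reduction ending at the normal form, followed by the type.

normal-order reduction sequence:
  (fun (h : Nat) => (fun (μ : Nat) => μ) (succ (succ h))) 1
  ~> (fun (h : Nat) => h) 3
  ~> 3
type:
  Nat


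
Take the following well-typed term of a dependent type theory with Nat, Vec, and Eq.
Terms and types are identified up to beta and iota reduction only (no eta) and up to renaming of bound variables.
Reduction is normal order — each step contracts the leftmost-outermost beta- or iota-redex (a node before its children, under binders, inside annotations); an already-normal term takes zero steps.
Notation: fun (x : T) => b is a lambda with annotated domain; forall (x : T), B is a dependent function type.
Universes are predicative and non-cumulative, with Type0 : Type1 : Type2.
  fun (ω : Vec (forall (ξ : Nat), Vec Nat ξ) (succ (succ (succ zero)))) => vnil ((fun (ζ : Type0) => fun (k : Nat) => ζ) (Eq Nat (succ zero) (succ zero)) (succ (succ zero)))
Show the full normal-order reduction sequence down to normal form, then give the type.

reduction (normal order):
  fun (ω : Vec (forall (ξ : Nat), Vec Nat ξ) (succ (succ (succ zero)))) => vnil ((fun (ζ : Type0) => fun (k : Nat) => ζ) (Eq Nat (succ zero) (succ zero)) (succ (succ zero)))
  ~> fun (ω : Vec (forall (ξ : Nat), Vec Nat ξ) (succ (succ (succ zero)))) => vnil ((fun (ζ : Nat) => Eq Nat (succ zero) (succ zero)) (succ (succ zero)))
  ~> fun (ω : Vec (forall (ξ : Nat), Vec Nat ξ) (succ (succ (succ zero)))) => vnil (Eq Nat (succ zero) (succ zero))
the term's type:
  forall (ω : Vec (forall (ξ : Nat), Vec Nat ξ) (succ (succ (succ zero)))), Vec (Eq Nat (succ zero) (succ zero)) zero


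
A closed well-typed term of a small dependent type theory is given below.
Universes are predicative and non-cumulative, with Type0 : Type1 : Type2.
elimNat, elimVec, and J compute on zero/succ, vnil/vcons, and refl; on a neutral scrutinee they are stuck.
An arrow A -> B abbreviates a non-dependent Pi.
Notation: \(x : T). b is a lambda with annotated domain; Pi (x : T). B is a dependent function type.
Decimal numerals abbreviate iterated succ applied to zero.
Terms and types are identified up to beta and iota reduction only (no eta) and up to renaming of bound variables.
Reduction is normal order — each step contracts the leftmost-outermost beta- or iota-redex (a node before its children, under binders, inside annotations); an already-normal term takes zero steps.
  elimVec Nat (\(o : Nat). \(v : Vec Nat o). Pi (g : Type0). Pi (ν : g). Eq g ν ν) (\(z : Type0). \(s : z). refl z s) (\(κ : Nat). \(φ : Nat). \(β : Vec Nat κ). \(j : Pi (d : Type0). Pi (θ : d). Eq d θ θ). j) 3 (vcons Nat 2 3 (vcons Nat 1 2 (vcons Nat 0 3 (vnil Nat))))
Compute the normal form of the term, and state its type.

reduced normal form:
  \(o : Type0). \(v : o). refl o v
the term's type:
  Pi (o : Type0). Pi (v : o). Eq o v v


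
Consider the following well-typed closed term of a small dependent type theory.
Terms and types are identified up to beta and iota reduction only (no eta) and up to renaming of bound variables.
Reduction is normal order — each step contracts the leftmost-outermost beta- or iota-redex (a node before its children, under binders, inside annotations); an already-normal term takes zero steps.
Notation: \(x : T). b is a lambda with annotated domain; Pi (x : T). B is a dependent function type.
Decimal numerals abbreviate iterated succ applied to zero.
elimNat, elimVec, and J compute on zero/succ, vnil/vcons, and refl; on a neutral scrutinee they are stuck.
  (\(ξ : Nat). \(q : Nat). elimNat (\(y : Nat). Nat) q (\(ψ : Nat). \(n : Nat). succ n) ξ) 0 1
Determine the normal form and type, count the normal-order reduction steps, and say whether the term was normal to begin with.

reduced normal form:
  1
the term's type:
  Nat
steps to reach normal form (normal order): 3
already normal: no
first contracted redex: a beta-redex


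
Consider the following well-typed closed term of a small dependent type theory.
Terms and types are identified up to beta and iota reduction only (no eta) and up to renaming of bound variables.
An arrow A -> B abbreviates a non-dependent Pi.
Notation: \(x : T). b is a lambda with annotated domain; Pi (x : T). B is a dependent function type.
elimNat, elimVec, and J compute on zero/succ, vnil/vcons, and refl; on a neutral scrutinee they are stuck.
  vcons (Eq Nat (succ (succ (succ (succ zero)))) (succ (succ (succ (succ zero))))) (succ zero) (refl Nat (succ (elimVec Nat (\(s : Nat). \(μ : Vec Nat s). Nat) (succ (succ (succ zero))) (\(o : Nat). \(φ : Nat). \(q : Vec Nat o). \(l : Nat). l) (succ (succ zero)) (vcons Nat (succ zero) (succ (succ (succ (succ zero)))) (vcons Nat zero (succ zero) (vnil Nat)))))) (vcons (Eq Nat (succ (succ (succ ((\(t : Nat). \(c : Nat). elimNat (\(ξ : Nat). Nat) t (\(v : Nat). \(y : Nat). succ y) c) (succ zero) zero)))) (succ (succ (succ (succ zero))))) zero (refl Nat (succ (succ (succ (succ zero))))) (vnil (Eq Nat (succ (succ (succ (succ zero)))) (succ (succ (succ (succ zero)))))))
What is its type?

inferred type:
  Vec (Eq Nat (succ (succ (succ (succ zero)))) (succ (succ (succ (succ zero))))) (succ (succ zero))


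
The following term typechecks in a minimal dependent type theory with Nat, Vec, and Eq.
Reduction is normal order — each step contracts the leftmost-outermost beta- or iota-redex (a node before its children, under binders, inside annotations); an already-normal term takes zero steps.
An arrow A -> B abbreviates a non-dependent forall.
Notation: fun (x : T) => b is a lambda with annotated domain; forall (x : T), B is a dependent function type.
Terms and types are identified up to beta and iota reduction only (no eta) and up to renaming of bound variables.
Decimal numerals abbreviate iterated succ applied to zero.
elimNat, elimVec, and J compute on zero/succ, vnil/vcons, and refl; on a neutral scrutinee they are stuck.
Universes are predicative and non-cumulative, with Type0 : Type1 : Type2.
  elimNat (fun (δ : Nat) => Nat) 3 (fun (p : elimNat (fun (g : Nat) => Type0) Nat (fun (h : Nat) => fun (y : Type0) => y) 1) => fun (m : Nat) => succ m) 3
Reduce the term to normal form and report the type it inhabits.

reduced normal form:
  6
inferred type:
  Nat
observation: 10 normal-order steps normalize the term, beginning with an elimNat iota-redex.


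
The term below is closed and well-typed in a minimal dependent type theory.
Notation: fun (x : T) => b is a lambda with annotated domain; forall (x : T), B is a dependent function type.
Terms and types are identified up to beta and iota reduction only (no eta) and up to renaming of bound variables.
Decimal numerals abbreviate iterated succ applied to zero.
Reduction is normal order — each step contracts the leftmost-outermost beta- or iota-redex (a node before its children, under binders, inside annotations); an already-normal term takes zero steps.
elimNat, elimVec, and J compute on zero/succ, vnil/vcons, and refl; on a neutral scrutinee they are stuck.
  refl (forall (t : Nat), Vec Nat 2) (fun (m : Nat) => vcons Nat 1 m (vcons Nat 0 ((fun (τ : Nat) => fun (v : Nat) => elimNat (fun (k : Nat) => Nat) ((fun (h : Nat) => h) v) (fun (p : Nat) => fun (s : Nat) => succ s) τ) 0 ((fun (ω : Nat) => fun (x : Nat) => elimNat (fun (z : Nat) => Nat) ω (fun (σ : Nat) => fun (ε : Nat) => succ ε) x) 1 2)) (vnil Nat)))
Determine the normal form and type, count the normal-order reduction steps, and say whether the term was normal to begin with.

resulting normal form:
  refl (forall (t : Nat), Vec Nat 2) (fun (m : Nat) => vcons Nat 1 m (vcons Nat 0 3 (vnil Nat)))
inferred type:
  Eq (forall (t : Nat), Vec Nat 2) (fun (m : Nat) => vcons Nat 1 m (vcons Nat 0 3 (vnil Nat))) (fun (τ : Nat) => vcons Nat 1 τ (vcons Nat 0 3 (vnil Nat)))
steps to reach normal form (normal order): 13
already normal: no
first redex: a beta-redex


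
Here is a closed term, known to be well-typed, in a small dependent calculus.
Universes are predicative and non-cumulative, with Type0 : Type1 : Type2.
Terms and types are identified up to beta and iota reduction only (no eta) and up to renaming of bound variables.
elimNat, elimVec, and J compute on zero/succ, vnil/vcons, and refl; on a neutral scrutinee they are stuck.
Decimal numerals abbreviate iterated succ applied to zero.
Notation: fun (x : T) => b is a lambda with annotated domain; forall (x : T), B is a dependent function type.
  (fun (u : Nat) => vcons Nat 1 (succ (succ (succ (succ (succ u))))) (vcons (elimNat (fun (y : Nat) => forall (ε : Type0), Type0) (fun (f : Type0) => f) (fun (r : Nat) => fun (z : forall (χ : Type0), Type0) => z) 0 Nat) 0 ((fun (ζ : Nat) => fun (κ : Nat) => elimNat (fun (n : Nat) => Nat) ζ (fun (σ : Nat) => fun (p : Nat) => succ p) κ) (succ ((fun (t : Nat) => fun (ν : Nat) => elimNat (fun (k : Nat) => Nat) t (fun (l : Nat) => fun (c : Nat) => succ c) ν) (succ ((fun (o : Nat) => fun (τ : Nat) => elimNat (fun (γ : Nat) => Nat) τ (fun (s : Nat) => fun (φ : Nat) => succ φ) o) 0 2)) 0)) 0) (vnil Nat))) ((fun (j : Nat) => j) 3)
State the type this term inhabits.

inferred type:
  Vec Nat 2


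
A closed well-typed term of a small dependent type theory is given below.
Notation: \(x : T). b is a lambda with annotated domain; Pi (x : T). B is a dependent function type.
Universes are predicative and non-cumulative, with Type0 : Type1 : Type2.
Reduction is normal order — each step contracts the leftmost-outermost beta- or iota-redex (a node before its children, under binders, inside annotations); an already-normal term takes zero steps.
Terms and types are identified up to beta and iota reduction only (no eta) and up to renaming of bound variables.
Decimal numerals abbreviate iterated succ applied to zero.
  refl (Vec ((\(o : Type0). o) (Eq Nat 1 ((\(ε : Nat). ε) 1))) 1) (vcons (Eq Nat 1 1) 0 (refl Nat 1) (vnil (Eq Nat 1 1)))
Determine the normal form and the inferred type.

reduced normal form:
  refl (Vec (Eq Nat 1 1) 1) (vcons (Eq Nat 1 1) 0 (refl Nat 1) (vnil (Eq Nat 1 1)))
inferred type:
  Eq (Vec (Eq Nat 1 1) 1) (vcons (Eq Nat 1 1) 0 (refl Nat 1) (vnil (Eq Nat 1 1))) (vcons (Eq Nat 1 1) 0 (refl Nat 1) (vnil (Eq Nat 1 1)))
observation: 2 normal-order steps normalize the term, beginning with a beta-redex.


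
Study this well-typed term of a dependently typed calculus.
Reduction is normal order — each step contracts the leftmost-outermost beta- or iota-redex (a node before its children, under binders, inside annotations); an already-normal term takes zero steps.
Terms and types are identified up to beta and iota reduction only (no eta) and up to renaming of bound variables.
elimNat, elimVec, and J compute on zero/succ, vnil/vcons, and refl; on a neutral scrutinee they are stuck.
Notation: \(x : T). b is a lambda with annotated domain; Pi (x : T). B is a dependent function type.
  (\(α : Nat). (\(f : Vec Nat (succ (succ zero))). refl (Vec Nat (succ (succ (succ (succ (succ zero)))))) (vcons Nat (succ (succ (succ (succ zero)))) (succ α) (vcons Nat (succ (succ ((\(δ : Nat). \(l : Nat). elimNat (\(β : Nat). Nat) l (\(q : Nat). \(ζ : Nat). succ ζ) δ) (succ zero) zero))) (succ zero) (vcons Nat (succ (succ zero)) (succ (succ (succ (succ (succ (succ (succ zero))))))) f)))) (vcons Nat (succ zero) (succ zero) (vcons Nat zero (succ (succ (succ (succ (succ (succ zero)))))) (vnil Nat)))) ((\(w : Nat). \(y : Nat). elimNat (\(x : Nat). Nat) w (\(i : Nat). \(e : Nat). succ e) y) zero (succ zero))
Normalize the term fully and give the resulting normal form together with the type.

reduced normal form:
  refl (Vec Nat (succ (succ (succ (succ (succ zero)))))) (vcons Nat (succ (succ (succ (succ zero)))) (succ (succ zero)) (vcons Nat (succ (succ (succ zero))) (succ zero) (vcons Nat (succ (succ zero)) (succ (succ (succ (succ (succ (succ (succ zero))))))) (vcons Nat (succ zero) (succ zero) (vcons Nat zero (succ (succ (succ (succ (succ (succ zero)))))) (vnil Nat))))))
inferred type:
  Eq (Vec Nat (succ (succ (succ (succ (succ zero)))))) (vcons Nat (succ (succ (succ (succ zero)))) (succ (succ zero)) (vcons Nat (succ (succ (succ zero))) (succ zero) (vcons Nat (succ (succ zero)) (succ (succ (succ (succ (succ (succ (succ zero))))))) (vcons Nat (succ zero) (succ zero) (vcons Nat zero (succ (succ (succ (succ (succ (succ zero)))))) (vnil Nat)))))) (vcons Nat (succ (succ (succ (succ zero)))) (succ (succ zero)) (vcons Nat (succ (succ (succ zero))) (succ zero) (vcons Nat (succ (succ zero)) (succ (succ (succ (succ (succ (succ (succ zero))))))) (vcons Nat (succ zero) (succ zero) (vcons Nat zero (succ (succ (succ (succ (succ (succ zero)))))) (vnil Nat))))))
observation: the term reaches its normal form after 14 normal-order steps.


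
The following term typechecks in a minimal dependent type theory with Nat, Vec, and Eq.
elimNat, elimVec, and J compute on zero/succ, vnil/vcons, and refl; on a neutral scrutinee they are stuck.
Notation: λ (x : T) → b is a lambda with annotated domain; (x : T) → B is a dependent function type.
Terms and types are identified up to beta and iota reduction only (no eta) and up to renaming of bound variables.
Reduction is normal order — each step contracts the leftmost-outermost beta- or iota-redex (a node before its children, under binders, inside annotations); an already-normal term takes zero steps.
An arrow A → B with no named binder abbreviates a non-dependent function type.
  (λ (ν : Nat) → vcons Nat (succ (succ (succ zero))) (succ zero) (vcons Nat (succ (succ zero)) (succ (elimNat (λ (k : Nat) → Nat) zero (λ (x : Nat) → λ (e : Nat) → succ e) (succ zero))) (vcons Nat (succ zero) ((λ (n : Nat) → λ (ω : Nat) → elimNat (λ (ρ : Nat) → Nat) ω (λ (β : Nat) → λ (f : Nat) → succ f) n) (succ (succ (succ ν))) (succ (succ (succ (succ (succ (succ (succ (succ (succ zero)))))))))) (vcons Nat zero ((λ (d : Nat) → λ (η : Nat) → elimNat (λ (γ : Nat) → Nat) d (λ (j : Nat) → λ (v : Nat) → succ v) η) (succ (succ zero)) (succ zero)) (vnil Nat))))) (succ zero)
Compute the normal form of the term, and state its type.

resulting normal form:
  vcons Nat (succ (succ (succ zero))) (succ zero) (vcons Nat (succ (succ zero)) (succ (succ zero)) (vcons Nat (succ zero) (succ (succ (succ (succ (succ (succ (succ (succ (succ (succ (succ (succ (succ zero))))))))))))) (vcons Nat zero (succ (succ (succ zero))) (vnil Nat))))
type:
  Vec Nat (succ (succ (succ (succ zero))))
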